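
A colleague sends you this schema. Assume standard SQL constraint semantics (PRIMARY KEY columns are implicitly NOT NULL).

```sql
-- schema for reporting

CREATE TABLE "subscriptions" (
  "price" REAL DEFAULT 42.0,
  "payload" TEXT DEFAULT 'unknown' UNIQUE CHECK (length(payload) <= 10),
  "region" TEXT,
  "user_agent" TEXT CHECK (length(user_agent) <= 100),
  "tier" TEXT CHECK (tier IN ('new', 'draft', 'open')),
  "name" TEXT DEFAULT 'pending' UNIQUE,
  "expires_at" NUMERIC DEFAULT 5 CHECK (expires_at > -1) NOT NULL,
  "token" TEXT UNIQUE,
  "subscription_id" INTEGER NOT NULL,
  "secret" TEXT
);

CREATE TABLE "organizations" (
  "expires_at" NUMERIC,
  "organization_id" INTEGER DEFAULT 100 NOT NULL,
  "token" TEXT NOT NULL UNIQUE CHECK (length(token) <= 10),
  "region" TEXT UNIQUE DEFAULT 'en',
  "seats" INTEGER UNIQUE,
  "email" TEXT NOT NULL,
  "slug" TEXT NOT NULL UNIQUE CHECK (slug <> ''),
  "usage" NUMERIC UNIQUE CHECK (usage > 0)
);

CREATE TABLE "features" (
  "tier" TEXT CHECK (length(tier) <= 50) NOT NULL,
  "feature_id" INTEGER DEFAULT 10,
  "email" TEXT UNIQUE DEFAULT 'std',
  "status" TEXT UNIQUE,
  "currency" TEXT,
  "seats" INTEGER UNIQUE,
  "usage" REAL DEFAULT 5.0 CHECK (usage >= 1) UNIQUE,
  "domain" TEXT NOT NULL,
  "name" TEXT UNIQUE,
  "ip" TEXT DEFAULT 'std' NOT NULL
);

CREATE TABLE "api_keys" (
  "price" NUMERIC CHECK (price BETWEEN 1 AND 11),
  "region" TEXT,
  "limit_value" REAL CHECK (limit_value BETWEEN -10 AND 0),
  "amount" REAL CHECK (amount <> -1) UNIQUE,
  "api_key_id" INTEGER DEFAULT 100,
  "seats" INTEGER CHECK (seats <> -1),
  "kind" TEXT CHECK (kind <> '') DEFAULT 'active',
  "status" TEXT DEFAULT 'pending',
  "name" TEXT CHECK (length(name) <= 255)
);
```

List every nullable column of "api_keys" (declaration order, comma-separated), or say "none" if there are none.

- price: CHECK does not forbid NULL (a CHECK constraint passes when its expression is NULL) → nullable.
- region: no NOT NULL constraint applies → nullable.
- limit_value: CHECK does not forbid NULL (a CHECK constraint passes when its expression is NULL) → nullable.
- amount: CHECK does not forbid NULL (a CHECK constraint passes when its expression is NULL) → nullable.
- api_key_id: DEFAULT only fills an omitted column; an explicit NULL is still allowed → nullable.
- seats: CHECK does not forbid NULL (a CHECK constraint passes when its expression is NULL) → nullable.
- kind: CHECK does not forbid NULL (a CHECK constraint passes when its expression is NULL) → nullable.
- status: DEFAULT only fills an omitted column; an explicit NULL is still allowed → nullable.
- name: CHECK does not forbid NULL (a CHECK constraint passes when its expression is NULL) → nullable.

price, region, limit_value, amount, api_key_id, seats, kind, status, name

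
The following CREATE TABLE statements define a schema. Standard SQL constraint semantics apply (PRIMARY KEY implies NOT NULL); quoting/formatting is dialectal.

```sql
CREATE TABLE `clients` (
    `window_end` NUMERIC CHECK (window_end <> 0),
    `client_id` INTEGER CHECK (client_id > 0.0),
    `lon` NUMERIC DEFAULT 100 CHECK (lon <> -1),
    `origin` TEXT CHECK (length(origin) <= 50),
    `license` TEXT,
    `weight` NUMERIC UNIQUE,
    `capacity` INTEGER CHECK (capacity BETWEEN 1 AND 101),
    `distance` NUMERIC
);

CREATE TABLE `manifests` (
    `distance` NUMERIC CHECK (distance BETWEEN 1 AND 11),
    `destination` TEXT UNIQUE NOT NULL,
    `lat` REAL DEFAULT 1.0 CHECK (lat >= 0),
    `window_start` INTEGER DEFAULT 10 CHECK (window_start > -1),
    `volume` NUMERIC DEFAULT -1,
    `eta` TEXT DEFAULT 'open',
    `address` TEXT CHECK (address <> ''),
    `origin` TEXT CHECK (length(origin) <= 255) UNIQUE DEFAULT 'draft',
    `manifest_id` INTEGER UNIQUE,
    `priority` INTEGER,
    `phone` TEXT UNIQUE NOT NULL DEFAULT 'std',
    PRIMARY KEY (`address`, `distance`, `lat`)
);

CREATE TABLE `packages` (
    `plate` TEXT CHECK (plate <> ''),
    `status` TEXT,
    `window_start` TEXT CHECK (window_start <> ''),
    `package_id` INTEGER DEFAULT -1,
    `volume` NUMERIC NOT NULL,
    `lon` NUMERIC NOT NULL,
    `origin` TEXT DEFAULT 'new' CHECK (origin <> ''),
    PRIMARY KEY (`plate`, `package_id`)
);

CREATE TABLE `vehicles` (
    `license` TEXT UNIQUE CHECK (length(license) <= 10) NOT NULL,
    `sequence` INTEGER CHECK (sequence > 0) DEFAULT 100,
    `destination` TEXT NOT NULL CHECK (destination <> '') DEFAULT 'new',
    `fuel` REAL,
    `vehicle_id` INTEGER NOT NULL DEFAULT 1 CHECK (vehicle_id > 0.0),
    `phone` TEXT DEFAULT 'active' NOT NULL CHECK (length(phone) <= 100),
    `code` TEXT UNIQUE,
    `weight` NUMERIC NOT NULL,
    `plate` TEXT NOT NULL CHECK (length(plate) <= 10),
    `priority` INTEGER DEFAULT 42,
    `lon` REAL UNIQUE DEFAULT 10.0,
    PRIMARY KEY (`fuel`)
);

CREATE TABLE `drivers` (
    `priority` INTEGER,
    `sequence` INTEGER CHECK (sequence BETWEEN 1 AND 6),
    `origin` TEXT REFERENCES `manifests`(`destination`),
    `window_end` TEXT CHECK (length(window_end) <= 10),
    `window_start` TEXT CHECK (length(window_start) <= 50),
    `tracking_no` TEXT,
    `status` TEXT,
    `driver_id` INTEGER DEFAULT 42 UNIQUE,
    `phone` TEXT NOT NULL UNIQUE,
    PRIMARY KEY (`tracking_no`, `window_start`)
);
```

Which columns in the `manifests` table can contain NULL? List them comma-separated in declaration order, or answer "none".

window_start, volume, eta, origin, manifest_id, priority

- distance: part of the PRIMARY KEY, which implies NOT NULL → not nullable.
- destination: declared NOT NULL → not nullable.
- lat: part of the PRIMARY KEY, which implies NOT NULL → not nullable.
- window_start: CHECK does not forbid NULL (a CHECK constraint passes when its expression is NULL) → nullable.
- volume: DEFAULT only fills an omitted column; an explicit NULL is still allowed → nullable.
- eta: DEFAULT only fills an omitted column; an explicit NULL is still allowed → nullable.
- address: part of the PRIMARY KEY, which implies NOT NULL → not nullable.
- origin: CHECK does not forbid NULL (a CHECK constraint passes when its expression is NULL) → nullable.
- manifest_id: UNIQUE does not imply NOT NULL → nullable.
- priority: no NOT NULL constraint applies → nullable.
- phone: declared NOT NULL → not nullable.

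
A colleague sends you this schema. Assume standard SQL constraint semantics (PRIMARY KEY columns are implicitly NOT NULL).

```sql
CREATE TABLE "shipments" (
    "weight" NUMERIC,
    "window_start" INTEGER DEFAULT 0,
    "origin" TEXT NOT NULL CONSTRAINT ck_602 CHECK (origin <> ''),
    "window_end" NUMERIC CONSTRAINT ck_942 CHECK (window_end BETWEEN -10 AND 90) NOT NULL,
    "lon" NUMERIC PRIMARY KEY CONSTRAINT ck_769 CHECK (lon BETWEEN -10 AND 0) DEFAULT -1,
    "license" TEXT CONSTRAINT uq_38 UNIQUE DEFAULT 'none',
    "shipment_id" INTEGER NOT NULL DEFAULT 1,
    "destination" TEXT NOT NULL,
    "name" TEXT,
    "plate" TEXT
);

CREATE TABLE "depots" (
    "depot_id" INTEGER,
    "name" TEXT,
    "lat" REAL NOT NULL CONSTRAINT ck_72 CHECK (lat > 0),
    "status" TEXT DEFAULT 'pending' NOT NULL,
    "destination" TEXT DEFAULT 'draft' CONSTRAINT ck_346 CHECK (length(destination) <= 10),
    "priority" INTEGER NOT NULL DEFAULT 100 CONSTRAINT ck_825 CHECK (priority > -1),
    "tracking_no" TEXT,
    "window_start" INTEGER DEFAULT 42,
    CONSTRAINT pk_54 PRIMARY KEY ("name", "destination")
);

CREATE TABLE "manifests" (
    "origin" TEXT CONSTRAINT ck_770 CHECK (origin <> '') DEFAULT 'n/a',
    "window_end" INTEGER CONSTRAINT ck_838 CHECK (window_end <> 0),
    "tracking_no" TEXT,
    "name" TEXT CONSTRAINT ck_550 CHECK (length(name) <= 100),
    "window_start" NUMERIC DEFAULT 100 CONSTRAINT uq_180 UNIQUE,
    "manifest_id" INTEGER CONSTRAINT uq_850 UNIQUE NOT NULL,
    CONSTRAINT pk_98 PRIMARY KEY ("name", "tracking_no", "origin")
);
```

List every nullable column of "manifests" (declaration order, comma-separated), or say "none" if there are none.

- origin: part of the PRIMARY KEY, which implies NOT NULL → not nullable.
- window_end: CHECK does not forbid NULL (a CHECK constraint passes when its expression is NULL) → nullable.
- tracking_no: part of the PRIMARY KEY, which implies NOT NULL → not nullable.
- name: part of the PRIMARY KEY, which implies NOT NULL → not nullable.
- window_start: UNIQUE does not imply NOT NULL → nullable.
- manifest_id: declared NOT NULL → not nullable.

window_end, window_start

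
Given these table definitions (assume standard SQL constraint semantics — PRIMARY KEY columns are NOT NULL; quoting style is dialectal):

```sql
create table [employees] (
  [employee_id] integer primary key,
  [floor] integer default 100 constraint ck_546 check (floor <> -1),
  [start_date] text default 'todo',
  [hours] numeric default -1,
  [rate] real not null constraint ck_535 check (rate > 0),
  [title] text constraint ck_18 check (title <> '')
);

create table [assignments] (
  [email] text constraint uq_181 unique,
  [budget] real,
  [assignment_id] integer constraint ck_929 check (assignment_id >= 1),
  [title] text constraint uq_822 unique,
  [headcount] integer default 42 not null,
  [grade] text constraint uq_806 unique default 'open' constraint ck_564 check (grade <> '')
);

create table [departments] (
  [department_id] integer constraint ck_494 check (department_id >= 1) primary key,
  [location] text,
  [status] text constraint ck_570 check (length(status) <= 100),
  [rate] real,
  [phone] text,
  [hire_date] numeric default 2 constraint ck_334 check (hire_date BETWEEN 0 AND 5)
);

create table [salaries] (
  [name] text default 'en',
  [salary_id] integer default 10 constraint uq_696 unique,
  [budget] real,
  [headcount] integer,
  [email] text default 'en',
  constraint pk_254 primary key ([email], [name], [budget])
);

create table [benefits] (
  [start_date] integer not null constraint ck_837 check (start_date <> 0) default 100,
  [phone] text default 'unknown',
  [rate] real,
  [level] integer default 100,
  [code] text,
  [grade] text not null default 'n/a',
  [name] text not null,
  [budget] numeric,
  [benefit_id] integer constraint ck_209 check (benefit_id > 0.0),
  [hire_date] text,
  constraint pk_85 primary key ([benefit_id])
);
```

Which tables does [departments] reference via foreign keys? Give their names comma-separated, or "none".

none

No column in departments has a REFERENCES clause.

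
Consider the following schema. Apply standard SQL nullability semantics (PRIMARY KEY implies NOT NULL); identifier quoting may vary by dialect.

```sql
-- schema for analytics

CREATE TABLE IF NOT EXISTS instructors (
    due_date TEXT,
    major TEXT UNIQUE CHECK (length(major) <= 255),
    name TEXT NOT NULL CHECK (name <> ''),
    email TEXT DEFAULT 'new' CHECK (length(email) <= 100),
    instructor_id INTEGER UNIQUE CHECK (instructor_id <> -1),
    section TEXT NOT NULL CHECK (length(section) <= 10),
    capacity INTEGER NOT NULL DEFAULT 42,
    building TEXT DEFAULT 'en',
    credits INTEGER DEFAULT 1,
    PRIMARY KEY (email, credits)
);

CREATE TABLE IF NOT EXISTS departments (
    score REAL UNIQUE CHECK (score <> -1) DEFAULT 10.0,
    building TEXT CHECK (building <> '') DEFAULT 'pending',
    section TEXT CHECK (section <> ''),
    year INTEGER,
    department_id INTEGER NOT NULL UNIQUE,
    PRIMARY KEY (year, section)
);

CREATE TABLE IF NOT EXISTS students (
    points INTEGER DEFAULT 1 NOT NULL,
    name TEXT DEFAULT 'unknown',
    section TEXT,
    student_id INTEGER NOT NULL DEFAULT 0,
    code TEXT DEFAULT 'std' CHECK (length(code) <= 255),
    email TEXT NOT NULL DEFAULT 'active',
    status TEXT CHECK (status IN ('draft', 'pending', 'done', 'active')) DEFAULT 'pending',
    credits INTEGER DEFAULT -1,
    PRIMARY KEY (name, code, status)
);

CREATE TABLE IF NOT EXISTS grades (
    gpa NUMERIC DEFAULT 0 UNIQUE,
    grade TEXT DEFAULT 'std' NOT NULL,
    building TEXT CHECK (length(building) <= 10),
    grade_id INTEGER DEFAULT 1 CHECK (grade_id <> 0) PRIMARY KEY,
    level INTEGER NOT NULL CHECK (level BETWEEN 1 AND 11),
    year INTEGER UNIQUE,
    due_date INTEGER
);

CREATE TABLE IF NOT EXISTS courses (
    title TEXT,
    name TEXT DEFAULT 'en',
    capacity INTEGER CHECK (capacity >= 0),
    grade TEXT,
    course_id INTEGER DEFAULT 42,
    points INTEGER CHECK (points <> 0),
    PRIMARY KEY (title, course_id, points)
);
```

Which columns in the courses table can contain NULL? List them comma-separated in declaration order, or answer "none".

name, capacity, grade

- title: part of the PRIMARY KEY, which implies NOT NULL → not nullable.
- name: DEFAULT only fills an omitted column; an explicit NULL is still allowed → nullable.
- capacity: CHECK does not forbid NULL (a CHECK constraint passes when its expression is NULL) → nullable.
- grade: no NOT NULL constraint applies → nullable.
- course_id: part of the PRIMARY KEY, which implies NOT NULL → not nullable.
- points: part of the PRIMARY KEY, which implies NOT NULL → not nullable.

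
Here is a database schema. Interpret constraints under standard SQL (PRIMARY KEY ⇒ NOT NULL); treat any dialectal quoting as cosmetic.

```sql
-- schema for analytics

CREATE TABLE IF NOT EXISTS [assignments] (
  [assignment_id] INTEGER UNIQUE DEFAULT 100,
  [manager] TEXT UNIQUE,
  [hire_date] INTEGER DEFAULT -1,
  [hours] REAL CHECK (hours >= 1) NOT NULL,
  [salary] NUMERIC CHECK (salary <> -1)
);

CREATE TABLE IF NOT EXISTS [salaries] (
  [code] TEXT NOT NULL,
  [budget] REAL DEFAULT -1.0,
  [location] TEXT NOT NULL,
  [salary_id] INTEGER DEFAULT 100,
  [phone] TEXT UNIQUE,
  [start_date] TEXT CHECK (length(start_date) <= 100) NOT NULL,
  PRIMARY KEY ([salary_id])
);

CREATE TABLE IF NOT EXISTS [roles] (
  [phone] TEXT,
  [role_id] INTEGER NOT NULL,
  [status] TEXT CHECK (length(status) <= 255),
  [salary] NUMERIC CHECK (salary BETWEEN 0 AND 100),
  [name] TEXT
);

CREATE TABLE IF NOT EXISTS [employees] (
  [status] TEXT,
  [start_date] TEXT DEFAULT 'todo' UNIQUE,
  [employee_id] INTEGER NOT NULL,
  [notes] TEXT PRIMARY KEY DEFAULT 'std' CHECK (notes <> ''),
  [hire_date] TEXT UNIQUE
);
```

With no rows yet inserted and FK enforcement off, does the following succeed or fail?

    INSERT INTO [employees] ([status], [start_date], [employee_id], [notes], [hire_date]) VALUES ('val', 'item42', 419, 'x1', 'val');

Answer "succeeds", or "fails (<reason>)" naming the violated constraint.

NOT NULL columns: employee_id is supplied; notes is supplied.
CHECK constraints: 'x1' satisfies (notes <> '').
No constraint is violated.

succeeds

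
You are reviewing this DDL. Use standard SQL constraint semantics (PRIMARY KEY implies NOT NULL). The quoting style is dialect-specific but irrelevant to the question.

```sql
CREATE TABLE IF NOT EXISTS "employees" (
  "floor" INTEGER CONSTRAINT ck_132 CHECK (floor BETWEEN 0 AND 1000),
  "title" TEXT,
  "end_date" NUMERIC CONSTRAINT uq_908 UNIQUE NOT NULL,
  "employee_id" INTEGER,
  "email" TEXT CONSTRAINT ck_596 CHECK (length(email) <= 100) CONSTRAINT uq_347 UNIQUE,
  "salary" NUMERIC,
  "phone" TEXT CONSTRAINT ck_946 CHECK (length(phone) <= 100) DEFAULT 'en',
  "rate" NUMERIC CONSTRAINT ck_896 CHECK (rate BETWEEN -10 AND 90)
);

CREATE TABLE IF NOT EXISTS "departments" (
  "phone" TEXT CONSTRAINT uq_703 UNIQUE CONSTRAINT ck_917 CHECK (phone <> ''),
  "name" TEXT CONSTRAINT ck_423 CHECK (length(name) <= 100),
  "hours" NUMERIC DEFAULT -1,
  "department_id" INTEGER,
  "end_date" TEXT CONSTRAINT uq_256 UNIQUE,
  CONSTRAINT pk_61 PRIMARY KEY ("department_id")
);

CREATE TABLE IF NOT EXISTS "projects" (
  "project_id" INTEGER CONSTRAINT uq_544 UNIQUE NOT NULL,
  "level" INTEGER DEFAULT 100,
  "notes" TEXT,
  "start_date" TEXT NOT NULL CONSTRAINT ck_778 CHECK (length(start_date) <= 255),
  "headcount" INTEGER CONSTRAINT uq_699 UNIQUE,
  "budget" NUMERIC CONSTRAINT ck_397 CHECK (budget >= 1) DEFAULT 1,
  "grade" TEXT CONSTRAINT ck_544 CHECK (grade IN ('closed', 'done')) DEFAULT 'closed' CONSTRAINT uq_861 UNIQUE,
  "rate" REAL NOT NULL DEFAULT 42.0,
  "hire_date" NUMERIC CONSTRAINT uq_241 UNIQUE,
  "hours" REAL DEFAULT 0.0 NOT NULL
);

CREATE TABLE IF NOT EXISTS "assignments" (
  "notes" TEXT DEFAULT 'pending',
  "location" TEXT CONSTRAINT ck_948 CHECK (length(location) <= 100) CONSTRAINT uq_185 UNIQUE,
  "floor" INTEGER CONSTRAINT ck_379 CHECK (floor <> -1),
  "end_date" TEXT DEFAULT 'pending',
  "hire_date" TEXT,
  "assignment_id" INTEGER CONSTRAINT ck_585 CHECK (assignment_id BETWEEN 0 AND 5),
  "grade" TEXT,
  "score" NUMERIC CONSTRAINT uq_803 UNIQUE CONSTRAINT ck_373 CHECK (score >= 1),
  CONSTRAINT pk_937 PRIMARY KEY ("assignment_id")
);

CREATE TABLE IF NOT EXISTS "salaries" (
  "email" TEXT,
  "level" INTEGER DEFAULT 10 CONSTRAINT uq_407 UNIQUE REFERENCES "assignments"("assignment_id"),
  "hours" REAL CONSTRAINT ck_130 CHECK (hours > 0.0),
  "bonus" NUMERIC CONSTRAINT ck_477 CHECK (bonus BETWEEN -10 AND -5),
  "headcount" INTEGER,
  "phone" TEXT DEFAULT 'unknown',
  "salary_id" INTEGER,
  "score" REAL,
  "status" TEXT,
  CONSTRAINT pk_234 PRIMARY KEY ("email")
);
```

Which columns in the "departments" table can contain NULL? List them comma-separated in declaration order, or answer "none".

phone, name, hours, end_date

- phone: CHECK does not forbid NULL (a CHECK constraint passes when its expression is NULL) → nullable.
- name: CHECK does not forbid NULL (a CHECK constraint passes when its expression is NULL) → nullable.
- hours: DEFAULT only fills an omitted column; an explicit NULL is still allowed → nullable.
- department_id: part of the PRIMARY KEY, which implies NOT NULL → not nullable.
- end_date: UNIQUE does not imply NOT NULL → nullable.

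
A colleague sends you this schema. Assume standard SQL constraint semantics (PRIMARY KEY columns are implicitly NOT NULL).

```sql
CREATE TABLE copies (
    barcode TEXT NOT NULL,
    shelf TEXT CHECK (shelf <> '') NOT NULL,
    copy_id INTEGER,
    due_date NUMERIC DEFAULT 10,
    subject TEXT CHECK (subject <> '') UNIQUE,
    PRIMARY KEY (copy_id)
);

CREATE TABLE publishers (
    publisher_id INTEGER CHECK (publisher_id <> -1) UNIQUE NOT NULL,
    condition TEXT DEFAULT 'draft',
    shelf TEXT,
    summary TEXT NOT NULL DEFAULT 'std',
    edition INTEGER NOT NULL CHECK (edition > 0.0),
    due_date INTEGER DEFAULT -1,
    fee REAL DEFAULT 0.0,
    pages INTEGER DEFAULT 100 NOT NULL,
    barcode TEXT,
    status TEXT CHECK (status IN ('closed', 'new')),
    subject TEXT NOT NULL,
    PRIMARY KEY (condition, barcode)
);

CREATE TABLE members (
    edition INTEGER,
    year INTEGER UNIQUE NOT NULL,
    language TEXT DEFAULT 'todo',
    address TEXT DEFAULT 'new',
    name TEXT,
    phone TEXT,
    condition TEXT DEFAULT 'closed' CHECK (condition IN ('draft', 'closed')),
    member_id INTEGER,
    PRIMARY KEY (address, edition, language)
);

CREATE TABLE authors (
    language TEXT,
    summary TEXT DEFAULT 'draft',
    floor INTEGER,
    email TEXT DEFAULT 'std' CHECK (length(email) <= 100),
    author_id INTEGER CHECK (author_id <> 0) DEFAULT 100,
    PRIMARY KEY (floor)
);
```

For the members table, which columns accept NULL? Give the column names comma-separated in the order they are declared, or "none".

- edition: part of the PRIMARY KEY, which implies NOT NULL → not nullable.
- year: declared NOT NULL → not nullable.
- language: part of the PRIMARY KEY, which implies NOT NULL → not nullable.
- address: part of the PRIMARY KEY, which implies NOT NULL → not nullable.
- name: no NOT NULL constraint applies → nullable.
- phone: no NOT NULL constraint applies → nullable.
- condition: CHECK does not forbid NULL (a CHECK constraint passes when its expression is NULL) → nullable.
- member_id: no NOT NULL constraint applies → nullable.

name, phone, condition, member_id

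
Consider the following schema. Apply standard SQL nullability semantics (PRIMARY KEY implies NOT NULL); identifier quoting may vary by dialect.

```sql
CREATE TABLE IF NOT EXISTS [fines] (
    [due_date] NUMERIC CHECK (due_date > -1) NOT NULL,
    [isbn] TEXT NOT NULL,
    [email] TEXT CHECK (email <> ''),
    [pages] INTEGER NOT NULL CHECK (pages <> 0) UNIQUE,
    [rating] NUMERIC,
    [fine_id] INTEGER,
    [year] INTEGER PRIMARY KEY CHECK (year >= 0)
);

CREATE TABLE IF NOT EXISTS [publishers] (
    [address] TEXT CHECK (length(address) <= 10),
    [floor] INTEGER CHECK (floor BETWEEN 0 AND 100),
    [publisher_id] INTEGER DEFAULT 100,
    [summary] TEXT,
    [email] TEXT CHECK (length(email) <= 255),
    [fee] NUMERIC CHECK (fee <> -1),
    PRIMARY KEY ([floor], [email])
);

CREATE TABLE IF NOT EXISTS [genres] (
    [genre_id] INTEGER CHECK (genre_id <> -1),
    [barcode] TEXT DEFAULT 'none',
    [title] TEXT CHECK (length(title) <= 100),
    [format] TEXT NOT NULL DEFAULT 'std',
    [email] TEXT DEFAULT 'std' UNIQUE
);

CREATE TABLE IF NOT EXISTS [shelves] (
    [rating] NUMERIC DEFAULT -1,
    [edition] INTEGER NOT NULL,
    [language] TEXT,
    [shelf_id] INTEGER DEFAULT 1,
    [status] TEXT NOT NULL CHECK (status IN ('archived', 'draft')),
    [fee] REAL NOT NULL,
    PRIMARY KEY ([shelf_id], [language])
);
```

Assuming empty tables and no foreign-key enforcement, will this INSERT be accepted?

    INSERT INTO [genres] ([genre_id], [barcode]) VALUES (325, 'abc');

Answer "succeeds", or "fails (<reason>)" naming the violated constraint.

succeeds

NOT NULL columns: format defaults to 'std'.
CHECK constraints: 325 satisfies (genre_id <> -1).
No constraint is violated.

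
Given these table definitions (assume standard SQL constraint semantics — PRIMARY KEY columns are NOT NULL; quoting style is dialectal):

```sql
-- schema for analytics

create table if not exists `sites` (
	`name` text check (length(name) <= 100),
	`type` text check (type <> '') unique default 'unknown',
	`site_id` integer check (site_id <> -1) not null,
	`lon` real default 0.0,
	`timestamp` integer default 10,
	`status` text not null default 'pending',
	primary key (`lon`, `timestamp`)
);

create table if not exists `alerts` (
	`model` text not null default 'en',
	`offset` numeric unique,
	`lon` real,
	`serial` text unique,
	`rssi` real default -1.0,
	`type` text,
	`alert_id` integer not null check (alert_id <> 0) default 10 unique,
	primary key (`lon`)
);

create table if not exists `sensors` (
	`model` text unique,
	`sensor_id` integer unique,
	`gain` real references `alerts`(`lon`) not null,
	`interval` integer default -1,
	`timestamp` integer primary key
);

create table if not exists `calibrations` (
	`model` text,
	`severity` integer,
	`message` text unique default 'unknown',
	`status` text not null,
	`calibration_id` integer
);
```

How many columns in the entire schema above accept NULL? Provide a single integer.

13

sites: 2 nullable (name, type — PK (lon, timestamp) and explicit NOT NULL columns excluded).
alerts: 4 nullable (offset, serial, rssi, type — PK (lon) and explicit NOT NULL columns excluded).
sensors: 3 nullable (model, sensor_id, interval — PK (timestamp) and explicit NOT NULL columns excluded).
calibrations: 4 nullable (model, severity, message, calibration_id — PK none and explicit NOT NULL columns excluded).
Total: 2 + 4 + 3 + 4 = 13.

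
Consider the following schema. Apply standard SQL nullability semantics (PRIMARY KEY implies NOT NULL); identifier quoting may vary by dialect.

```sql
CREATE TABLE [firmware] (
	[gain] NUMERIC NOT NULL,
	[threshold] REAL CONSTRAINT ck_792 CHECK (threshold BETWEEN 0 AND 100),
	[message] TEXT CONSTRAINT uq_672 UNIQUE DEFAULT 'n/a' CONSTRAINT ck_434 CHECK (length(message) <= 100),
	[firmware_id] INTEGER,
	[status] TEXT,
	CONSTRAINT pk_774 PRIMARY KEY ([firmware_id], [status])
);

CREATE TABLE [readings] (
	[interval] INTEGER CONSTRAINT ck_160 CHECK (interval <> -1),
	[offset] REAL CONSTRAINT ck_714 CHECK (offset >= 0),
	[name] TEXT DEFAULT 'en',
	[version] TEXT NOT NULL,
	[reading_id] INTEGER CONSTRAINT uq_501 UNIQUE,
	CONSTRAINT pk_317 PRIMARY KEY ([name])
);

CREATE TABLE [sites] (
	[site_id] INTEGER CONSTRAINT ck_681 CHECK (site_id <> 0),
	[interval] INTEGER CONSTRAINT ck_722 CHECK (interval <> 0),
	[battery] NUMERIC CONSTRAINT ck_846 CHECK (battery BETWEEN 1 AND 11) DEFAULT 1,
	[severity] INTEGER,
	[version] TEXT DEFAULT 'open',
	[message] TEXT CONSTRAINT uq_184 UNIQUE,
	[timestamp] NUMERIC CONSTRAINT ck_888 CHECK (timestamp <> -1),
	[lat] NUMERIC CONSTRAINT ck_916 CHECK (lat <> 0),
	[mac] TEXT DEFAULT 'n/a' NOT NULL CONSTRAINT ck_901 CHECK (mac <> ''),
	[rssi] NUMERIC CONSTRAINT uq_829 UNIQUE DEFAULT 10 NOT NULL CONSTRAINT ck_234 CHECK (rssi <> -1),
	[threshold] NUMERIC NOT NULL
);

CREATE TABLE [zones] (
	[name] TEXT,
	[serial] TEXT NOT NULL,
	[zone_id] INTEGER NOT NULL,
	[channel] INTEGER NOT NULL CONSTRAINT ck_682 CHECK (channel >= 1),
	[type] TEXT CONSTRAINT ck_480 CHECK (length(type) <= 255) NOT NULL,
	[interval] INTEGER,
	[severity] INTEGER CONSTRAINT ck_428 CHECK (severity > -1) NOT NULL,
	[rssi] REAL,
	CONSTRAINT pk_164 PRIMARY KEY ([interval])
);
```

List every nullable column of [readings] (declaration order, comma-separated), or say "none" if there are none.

- interval: CHECK does not forbid NULL (a CHECK constraint passes when its expression is NULL) → nullable.
- offset: CHECK does not forbid NULL (a CHECK constraint passes when its expression is NULL) → nullable.
- name: part of the PRIMARY KEY, which implies NOT NULL → not nullable.
- version: declared NOT NULL → not nullable.
- reading_id: UNIQUE does not imply NOT NULL → nullable.

interval, offset, reading_id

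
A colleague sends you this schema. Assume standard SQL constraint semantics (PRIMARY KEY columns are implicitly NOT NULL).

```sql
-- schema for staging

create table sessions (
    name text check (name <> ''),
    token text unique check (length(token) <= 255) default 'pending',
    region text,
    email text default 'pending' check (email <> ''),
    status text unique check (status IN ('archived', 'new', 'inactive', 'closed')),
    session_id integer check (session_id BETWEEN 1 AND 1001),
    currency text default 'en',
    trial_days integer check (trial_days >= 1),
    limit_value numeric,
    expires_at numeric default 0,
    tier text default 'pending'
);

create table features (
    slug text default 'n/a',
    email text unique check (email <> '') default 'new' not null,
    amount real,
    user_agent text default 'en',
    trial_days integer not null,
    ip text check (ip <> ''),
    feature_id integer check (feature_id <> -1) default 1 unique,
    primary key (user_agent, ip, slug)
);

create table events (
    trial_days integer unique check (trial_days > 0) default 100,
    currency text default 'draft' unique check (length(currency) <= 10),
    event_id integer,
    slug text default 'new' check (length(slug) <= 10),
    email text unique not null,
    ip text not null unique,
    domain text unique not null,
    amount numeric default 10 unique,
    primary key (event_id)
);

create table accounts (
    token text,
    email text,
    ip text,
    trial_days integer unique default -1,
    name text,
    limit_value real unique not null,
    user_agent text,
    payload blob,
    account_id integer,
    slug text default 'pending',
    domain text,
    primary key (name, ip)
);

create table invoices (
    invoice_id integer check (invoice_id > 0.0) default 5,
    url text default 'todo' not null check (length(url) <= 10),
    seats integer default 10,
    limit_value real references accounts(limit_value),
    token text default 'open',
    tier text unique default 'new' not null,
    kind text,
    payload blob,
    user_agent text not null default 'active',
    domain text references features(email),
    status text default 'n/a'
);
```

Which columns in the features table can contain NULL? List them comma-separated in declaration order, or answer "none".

- slug: part of the PRIMARY KEY, which implies NOT NULL → not nullable.
- email: declared NOT NULL → not nullable.
- amount: no NOT NULL constraint applies → nullable.
- user_agent: part of the PRIMARY KEY, which implies NOT NULL → not nullable.
- trial_days: declared NOT NULL → not nullable.
- ip: part of the PRIMARY KEY, which implies NOT NULL → not nullable.
- feature_id: CHECK does not forbid NULL (a CHECK constraint passes when its expression is NULL) → nullable.

amount, feature_id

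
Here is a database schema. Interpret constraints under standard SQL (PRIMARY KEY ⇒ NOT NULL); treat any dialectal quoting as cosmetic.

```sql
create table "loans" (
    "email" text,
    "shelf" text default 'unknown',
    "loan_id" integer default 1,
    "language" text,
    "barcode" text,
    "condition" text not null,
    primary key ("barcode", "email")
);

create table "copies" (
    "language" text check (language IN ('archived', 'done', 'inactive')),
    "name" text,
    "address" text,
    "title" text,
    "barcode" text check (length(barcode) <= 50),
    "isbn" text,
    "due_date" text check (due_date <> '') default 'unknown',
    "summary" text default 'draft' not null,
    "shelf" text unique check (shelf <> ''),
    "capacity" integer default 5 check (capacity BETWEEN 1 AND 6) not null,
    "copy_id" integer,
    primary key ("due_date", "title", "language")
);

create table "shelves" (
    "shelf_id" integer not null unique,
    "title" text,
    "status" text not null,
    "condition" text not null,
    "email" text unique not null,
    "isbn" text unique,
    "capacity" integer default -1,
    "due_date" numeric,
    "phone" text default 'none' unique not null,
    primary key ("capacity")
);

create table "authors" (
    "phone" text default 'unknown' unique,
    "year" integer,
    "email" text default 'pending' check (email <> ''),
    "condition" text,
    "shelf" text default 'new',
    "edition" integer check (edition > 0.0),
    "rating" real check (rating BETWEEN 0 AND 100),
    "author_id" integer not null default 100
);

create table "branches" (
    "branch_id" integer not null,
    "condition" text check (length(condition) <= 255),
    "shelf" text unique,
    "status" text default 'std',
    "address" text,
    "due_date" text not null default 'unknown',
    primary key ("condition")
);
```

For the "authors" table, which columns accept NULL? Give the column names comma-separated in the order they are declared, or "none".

- phone: UNIQUE does not imply NOT NULL → nullable.
- year: no NOT NULL constraint applies → nullable.
- email: CHECK does not forbid NULL (a CHECK constraint passes when its expression is NULL) → nullable.
- condition: no NOT NULL constraint applies → nullable.
- shelf: DEFAULT only fills an omitted column; an explicit NULL is still allowed → nullable.
- edition: CHECK does not forbid NULL (a CHECK constraint passes when its expression is NULL) → nullable.
- rating: CHECK does not forbid NULL (a CHECK constraint passes when its expression is NULL) → nullable.
- author_id: declared NOT NULL → not nullable.

phone, year, email, condition, shelf, edition, rating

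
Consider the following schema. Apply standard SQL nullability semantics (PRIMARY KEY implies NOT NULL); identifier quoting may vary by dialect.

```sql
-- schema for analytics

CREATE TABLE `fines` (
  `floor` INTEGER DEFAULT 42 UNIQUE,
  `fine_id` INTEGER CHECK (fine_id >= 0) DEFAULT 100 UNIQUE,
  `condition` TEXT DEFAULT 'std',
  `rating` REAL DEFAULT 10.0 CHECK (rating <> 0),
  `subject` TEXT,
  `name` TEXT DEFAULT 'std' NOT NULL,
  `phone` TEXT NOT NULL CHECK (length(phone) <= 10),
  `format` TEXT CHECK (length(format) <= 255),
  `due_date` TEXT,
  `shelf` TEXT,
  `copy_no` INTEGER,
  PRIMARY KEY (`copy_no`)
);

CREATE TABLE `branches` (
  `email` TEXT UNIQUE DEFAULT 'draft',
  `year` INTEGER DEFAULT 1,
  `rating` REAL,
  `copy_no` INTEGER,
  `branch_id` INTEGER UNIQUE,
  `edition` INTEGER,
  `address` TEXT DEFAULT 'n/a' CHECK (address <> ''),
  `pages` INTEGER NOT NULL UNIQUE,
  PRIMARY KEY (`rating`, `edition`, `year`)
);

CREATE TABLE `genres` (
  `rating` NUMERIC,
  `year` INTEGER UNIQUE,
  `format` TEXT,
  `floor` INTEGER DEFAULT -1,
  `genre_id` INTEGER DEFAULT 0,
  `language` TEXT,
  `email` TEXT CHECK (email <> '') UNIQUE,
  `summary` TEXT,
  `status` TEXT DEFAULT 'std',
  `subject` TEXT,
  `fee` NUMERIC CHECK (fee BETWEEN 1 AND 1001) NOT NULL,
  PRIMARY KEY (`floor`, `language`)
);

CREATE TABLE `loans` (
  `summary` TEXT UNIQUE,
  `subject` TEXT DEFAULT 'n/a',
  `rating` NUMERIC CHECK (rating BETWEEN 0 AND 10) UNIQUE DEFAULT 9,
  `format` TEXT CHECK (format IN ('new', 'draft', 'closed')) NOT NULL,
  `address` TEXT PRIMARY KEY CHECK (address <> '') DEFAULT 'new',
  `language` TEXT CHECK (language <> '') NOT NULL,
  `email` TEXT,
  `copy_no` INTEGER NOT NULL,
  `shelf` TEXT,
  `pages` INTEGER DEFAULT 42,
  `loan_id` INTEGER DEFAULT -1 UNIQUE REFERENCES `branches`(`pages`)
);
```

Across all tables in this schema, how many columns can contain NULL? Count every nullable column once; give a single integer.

fines: 8 nullable (floor, fine_id, condition, rating, subject, format, due_date, shelf — PK (copy_no) and explicit NOT NULL columns excluded).
branches: 4 nullable (email, copy_no, branch_id, address — PK (rating, edition, year) and explicit NOT NULL columns excluded).
genres: 8 nullable (rating, year, format, genre_id, email, summary, status, subject — PK (floor, language) and explicit NOT NULL columns excluded).
loans: 7 nullable (summary, subject, rating, email, shelf, pages, loan_id — PK (address) and explicit NOT NULL columns excluded).
Total: 8 + 4 + 8 + 7 = 27.

27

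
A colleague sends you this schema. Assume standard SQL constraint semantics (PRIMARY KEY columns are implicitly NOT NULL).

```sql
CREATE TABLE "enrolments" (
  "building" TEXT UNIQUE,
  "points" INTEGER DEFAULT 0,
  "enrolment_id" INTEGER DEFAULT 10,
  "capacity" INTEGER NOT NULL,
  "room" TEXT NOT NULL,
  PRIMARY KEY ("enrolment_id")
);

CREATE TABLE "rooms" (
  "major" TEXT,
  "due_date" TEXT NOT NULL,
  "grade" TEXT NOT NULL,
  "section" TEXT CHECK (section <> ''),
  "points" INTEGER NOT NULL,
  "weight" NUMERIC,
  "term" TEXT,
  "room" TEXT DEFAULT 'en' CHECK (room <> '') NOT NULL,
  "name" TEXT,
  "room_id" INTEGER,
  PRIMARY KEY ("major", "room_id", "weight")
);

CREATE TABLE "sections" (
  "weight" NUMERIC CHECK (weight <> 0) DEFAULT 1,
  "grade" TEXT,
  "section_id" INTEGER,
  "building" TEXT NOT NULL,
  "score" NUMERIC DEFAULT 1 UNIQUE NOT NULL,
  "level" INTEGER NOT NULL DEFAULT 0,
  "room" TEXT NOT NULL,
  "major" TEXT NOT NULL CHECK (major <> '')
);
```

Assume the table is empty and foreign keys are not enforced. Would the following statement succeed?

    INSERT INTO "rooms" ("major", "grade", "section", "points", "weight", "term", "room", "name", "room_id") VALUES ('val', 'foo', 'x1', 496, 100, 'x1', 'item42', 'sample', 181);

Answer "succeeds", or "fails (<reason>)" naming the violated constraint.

due_date is omitted from the column list and has no DEFAULT, so it would receive NULL.
But due_date is declared NOT NULL.

fails (NOT NULL on due_date)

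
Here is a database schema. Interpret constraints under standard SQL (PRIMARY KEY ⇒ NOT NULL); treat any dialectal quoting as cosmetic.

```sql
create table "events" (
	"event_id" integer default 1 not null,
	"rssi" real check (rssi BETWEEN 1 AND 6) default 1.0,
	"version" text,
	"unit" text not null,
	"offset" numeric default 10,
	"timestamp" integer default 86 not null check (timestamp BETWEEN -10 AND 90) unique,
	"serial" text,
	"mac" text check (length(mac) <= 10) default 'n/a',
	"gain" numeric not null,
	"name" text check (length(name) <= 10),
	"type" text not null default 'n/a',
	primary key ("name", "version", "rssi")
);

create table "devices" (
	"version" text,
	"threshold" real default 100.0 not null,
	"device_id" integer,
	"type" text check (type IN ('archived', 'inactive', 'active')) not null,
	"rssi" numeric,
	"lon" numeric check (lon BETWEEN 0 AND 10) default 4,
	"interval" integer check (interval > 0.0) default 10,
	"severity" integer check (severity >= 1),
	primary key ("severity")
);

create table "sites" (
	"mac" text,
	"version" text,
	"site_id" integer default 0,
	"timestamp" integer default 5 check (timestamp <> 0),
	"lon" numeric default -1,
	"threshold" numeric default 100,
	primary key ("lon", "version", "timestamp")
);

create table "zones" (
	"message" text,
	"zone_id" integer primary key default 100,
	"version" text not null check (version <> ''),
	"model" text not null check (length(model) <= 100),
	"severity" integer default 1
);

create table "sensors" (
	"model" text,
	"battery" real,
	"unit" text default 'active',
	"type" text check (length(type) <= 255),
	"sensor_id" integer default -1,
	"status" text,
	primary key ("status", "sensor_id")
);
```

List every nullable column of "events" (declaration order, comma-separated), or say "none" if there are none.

offset, serial, mac

- event_id: declared NOT NULL → not nullable.
- rssi: part of the PRIMARY KEY, which implies NOT NULL → not nullable.
- version: part of the PRIMARY KEY, which implies NOT NULL → not nullable.
- unit: declared NOT NULL → not nullable.
- offset: DEFAULT only fills an omitted column; an explicit NULL is still allowed → nullable.
- timestamp: declared NOT NULL → not nullable.
- serial: no NOT NULL constraint applies → nullable.
- mac: CHECK does not forbid NULL (a CHECK constraint passes when its expression is NULL) → nullable.
- gain: declared NOT NULL → not nullable.
- name: part of the PRIMARY KEY, which implies NOT NULL → not nullable.
- type: declared NOT NULL → not nullable.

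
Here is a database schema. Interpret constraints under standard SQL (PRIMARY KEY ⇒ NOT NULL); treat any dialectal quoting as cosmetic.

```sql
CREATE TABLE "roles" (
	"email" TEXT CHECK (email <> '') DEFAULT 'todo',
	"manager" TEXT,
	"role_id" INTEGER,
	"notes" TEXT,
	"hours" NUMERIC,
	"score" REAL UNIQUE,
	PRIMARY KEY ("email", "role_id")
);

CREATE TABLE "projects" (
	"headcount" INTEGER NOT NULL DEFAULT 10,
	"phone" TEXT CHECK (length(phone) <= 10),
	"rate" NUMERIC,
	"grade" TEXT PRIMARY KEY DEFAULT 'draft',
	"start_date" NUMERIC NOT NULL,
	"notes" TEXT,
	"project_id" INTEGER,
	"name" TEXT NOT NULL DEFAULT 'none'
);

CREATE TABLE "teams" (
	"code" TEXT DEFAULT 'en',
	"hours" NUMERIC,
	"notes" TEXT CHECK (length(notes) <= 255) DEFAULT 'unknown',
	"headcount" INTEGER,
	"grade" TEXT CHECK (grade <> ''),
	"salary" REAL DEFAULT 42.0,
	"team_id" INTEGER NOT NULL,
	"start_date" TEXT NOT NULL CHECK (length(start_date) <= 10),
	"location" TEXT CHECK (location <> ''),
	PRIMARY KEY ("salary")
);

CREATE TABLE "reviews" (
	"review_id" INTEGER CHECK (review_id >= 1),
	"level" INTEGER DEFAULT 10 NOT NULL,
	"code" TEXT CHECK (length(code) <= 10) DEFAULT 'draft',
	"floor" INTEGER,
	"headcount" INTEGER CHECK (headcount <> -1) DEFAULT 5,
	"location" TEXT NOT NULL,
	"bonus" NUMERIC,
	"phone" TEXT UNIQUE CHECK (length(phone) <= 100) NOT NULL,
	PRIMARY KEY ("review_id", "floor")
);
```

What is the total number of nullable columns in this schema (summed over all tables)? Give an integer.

roles: 4 nullable (manager, notes, hours, score — PK (email, role_id) and explicit NOT NULL columns excluded).
projects: 4 nullable (phone, rate, notes, project_id — PK (grade) and explicit NOT NULL columns excluded).
teams: 6 nullable (code, hours, notes, headcount, grade, location — PK (salary) and explicit NOT NULL columns excluded).
reviews: 3 nullable (code, headcount, bonus — PK (review_id, floor) and explicit NOT NULL columns excluded).
Total: 4 + 4 + 6 + 3 = 17.

17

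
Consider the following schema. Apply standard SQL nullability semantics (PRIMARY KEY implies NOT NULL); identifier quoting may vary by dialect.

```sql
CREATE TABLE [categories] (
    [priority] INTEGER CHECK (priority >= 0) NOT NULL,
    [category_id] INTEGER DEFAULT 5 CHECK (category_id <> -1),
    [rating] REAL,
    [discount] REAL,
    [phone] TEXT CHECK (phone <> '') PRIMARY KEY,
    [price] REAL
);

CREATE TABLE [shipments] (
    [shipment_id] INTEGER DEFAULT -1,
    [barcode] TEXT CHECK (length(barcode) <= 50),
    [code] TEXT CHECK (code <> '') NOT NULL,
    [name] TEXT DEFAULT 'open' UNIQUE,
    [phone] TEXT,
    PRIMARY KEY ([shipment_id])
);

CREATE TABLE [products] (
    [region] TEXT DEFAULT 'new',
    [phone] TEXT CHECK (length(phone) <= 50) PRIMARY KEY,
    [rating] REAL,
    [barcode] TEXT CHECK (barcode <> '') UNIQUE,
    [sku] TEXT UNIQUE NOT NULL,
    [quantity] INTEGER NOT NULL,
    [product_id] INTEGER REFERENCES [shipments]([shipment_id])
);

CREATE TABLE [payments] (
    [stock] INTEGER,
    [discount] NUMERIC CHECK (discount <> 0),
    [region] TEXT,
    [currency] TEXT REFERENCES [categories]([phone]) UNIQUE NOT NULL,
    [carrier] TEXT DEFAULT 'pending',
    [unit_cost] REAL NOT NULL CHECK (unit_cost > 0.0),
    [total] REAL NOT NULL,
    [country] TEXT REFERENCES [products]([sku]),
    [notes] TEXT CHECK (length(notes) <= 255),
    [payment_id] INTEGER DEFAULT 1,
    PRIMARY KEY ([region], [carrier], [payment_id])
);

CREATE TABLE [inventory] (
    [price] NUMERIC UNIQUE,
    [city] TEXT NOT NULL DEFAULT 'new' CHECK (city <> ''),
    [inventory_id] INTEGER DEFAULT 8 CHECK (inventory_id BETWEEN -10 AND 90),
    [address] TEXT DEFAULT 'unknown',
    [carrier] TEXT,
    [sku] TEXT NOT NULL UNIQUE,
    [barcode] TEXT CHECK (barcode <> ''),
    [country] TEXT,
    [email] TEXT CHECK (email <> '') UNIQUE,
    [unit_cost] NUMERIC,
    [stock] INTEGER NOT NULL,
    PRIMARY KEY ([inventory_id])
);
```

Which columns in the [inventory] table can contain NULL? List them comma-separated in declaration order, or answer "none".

price, address, carrier, barcode, country, email, unit_cost

- price: UNIQUE does not imply NOT NULL → nullable.
- city: declared NOT NULL → not nullable.
- inventory_id: part of the PRIMARY KEY, which implies NOT NULL → not nullable.
- address: DEFAULT only fills an omitted column; an explicit NULL is still allowed → nullable.
- carrier: no NOT NULL constraint applies → nullable.
- sku: declared NOT NULL → not nullable.
- barcode: CHECK does not forbid NULL (a CHECK constraint passes when its expression is NULL) → nullable.
- country: no NOT NULL constraint applies → nullable.
- email: CHECK does not forbid NULL (a CHECK constraint passes when its expression is NULL) → nullable.
- unit_cost: no NOT NULL constraint applies → nullable.
- stock: declared NOT NULL → not nullable.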